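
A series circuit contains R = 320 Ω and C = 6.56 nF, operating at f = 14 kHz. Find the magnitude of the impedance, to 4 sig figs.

ω = 2πf = 87960 rad/s
X_C = 1/(ωC) = 1733 Ω
Z = 320.0 − j1733 Ω
|Z| = √(320.0² + 1733²) = 1762 Ω

1762 Ω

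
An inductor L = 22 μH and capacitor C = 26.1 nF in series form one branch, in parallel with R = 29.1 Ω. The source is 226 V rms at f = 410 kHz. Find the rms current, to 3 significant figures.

9.46 A

ω = 2πf = 2.576e+06 rad/s
X_L = ωL = 56.7 Ω
X_C = 1/(ωC) = 14.9 Ω
Branch 1: Z₁ = R = 29.1 Ω
Branch 2 (series LC): Z₂ = j(X_L − X_C) = j41.8 Ω
Parallel: Z = Z₁Z₂/(Z₁+Z₂), |Z| = 23.9 Ω, ∠Z = 34.8°
I = V/|Z| = 226/23.9 = 9.46 A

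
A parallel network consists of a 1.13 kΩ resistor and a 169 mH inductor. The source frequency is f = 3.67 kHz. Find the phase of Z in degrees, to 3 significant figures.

ω = 2πf = 23060 rad/s
X_L = ωL = 3900 Ω
Parallel: admittances add. Y = 1/R + 1/(jωL)
Y = (0.000885 − j0.000257) S
|Y| = 0.000921 S → |Z| = 1/|Y| = 1090 Ω, ∠Z = −∠Y = 16.2°

16.2°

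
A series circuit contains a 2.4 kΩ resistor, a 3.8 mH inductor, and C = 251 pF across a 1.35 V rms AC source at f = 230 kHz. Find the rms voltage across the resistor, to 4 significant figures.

ω = 2πf = 1.445e+06 rad/s
X_L = ωL = 5492 Ω
X_C = 1/(ωC) = 2757 Ω
Net reactance X = X_L − X_C = 2735 Ω
Z = 2400 + j2735 Ω
|Z| = √(2400² + 2735²) = 3638 Ω
I = V/|Z| = 371.0 μA
V_R = I·|Z_R| = 0.0003710 × 2400 = 0.8905 V

0.8905 V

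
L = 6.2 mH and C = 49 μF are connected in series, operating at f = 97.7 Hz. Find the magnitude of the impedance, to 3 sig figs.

ω = 2πf = 613.9 rad/s
X_L = ωL = 3.81 Ω
X_C = 1/(ωC) = 33.2 Ω
Net reactance X = X_L − X_C = -29.4 Ω
Z = − j29.4 Ω
|Z| = √(0² + 29.4²) = 29.4 Ω

29.4 Ω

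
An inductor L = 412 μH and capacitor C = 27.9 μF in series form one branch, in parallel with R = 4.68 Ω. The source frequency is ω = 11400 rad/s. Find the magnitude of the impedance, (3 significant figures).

X_L = ωL = 4.70 Ω
X_C = 1/(ωC) = 3.14 Ω
Branch 1: Z₁ = R = 4.68 Ω
Branch 2 (series LC): Z₂ = j(X_L − X_C) = j1.55 Ω
Parallel: Z = Z₁Z₂/(Z₁+Z₂), |Z| = 1.47 Ω, ∠Z = 71.6°

1.47 Ω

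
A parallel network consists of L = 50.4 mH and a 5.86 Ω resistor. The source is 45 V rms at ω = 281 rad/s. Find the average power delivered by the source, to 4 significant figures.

345.6 W

X_L = ωL = 14.16 Ω
Parallel: admittances add. Y = 1/R + 1/(jωL)
Y = (0.1706 − j0.07061) S
|Y| = 0.1847 S → |Z| = 1/|Y| = 5.415 Ω, ∠Z = −∠Y = 22.48°
I = V/|Z| = 8.311 A
P = VI cos φ = 45 × 8.311 × cos(22.48°) = 345.6 W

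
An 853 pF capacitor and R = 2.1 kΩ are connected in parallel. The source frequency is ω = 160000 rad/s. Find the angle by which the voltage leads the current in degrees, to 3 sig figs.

-16.0°

X_C = 1/(ωC) = 7330 Ω
Parallel: admittances add. Y = 1/R + jωC
Y = (0.000476 + j0.000136) S
|Y| = 0.000495 S → |Z| = 1/|Y| = 2020 Ω, ∠Z = −∠Y = -16.0°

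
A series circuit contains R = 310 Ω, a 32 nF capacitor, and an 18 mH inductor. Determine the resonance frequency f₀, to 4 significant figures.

6.631 kHz

ω₀ = 1/√(LC) = 1/√(0.018 × 3.2e-08) = 41670 rad/s
f₀ = ω₀/(2π) = 6.631 kHz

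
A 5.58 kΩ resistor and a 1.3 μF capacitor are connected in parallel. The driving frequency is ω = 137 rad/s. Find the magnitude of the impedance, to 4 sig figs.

3958 Ω

X_C = 1/(ωC) = 5615 Ω
Parallel: admittances add. Y = 1/R + jωC
Y = (0.0001792 + j0.0001781) S
|Y| = 0.0002527 S → |Z| = 1/|Y| = 3958 Ω, ∠Z = −∠Y = -44.82°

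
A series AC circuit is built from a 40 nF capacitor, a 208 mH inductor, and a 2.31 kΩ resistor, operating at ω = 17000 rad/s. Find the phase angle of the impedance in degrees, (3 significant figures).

X_L = ωL = 3540 Ω
X_C = 1/(ωC) = 1470 Ω
Net reactance X = X_L − X_C = 2070 Ω
Z = 2310 + j2070 Ω
|Z| = √(2310² + 2070²) = 3100 Ω
∠Z = arctan(2070/2310) = 41.8°

41.8°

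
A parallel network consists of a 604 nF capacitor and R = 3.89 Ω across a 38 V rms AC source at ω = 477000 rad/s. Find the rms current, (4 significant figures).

14.67 A

X_C = 1/(ωC) = 3.471 Ω
Parallel: admittances add. Y = 1/R + jωC
Y = (0.2571 + j0.2881) S
|Y| = 0.3861 S → |Z| = 1/|Y| = 2.590 Ω, ∠Z = −∠Y = -48.26°
I = V/|Z| = 38/2.590 = 14.67 A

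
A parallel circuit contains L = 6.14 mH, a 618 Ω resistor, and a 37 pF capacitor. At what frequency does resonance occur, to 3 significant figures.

334 kHz

ω₀ = 1/√(LC) = 1/√(0.00614 × 3.7e-11) = 2.098e+06 rad/s
f₀ = ω₀/(2π) = 334 kHz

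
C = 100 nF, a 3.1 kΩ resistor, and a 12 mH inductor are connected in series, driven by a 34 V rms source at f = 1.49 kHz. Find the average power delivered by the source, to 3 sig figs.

341 mW

ω = 2πf = 9362 rad/s
X_L = ωL = 112 Ω
X_C = 1/(ωC) = 1070 Ω
Net reactance X = X_L − X_C = -956 Ω
Z = 3100 − j956 Ω
|Z| = √(3100² + 956²) = 3240 Ω
∠Z = arctan(-956/3100) = -17.1°
I = V/|Z| = 10.5 mA
P = VI cos φ = 34 × 0.0105 × cos(-17.1°) = 341 mW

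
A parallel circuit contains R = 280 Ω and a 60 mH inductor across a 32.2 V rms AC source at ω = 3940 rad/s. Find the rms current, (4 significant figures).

178.3 mA

X_L = ωL = 236.4 Ω
Parallel: admittances add. Y = 1/R + 1/(jωL)
Y = (0.003571 − j0.004230) S
|Y| = 0.005536 S → |Z| = 1/|Y| = 180.6 Ω, ∠Z = −∠Y = 49.83°
I = V/|Z| = 32.2/180.6 = 178.3 mA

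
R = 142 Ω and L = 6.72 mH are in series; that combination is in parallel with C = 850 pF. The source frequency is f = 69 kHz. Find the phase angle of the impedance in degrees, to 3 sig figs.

ω = 2πf = 433500 rad/s
X_L = ωL = 2910 Ω
X_C = 1/(ωC) = 2710 Ω
Branch 1 (R+jX_L): Z₁ = 142 + j2910 Ω, |Z₁| = 2920 Ω
Branch 2 (−jX_C): Z₂ = −j2710 Ω
Parallel: Z = Z₁Z₂/(Z₁+Z₂), |Z| = 32300 Ω, ∠Z = -57.4°

-57.4°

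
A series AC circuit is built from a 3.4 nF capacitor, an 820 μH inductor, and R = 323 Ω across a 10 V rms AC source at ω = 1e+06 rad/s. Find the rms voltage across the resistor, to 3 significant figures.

5.23 V

X_L = ωL = 820 Ω
X_C = 1/(ωC) = 294 Ω
Net reactance X = X_L − X_C = 526 Ω
Z = 323 + j526 Ω
|Z| = √(323² + 526²) = 617 Ω
I = V/|Z| = 16.2 mA
V_R = I·|Z_R| = 0.0162 × 323 = 5.23 V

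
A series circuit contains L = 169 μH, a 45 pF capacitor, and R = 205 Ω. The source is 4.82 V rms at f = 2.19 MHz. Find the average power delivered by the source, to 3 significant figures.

ω = 2πf = 1.376e+07 rad/s
X_L = ωL = 2330 Ω
X_C = 1/(ωC) = 1610 Ω
Net reactance X = X_L − X_C = 711 Ω
Z = 205 + j711 Ω
|Z| = √(205² + 711²) = 739 Ω
∠Z = arctan(711/205) = 73.9°
I = V/|Z| = 6.52 mA
P = VI cos φ = 4.82 × 0.00652 × cos(73.9°) = 8.71 mW

8.71 mW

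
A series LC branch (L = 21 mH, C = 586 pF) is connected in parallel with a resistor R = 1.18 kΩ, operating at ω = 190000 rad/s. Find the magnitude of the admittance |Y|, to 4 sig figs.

X_L = ωL = 3990 Ω
X_C = 1/(ωC) = 8981 Ω
Branch 1: Z₁ = R = 1180 Ω
Branch 2 (series LC): Z₂ = j(X_L − X_C) = −j4991 Ω
Parallel: Z = Z₁Z₂/(Z₁+Z₂), |Z| = 1148 Ω, ∠Z = -13.30°
|Y| = 1/|Z| = 870.8 μS

870.8 μS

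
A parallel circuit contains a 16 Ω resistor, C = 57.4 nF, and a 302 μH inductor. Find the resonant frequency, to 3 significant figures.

38.2 kHz

ω₀ = 1/√(LC) = 1/√(0.000302 × 5.74e-08) = 240200 rad/s
f₀ = ω₀/(2π) = 38.2 kHz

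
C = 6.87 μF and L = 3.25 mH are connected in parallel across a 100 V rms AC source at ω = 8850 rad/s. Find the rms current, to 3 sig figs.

X_L = ωL = 28.8 Ω
X_C = 1/(ωC) = 16.4 Ω
Parallel: admittances add. Y = 1/(jωL) + jωC
Y = (0 + j0.0260) S
|Y| = 0.0260 S → |Z| = 1/|Y| = 38.4 Ω, ∠Z = −∠Y = -90.0°
I = V/|Z| = 100/38.4 = 2.60 A

2.60 A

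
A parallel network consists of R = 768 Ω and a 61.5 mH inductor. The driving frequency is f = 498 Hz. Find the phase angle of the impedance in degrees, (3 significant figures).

ω = 2πf = 3129 rad/s
X_L = ωL = 192 Ω
Parallel: admittances add. Y = 1/R + 1/(jωL)
Y = (0.00130 − j0.00520) S
|Y| = 0.00536 S → |Z| = 1/|Y| = 187 Ω, ∠Z = −∠Y = 75.9°

75.9°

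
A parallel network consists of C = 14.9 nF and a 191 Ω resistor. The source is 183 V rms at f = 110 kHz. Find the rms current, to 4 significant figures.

2.114 A

ω = 2πf = 691200 rad/s
X_C = 1/(ωC) = 97.10 Ω
Parallel: admittances add. Y = 1/R + jωC
Y = (0.005236 + j0.01030) S
|Y| = 0.01155 S → |Z| = 1/|Y| = 86.56 Ω, ∠Z = −∠Y = -63.05°
I = V/|Z| = 183/86.56 = 2.114 A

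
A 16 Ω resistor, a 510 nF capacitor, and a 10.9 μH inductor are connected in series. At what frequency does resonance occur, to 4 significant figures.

ω₀ = 1/√(LC) = 1/√(1.09e-05 × 5.1e-07) = 424100 rad/s
f₀ = ω₀/(2π) = 67.50 kHz

67.50 kHz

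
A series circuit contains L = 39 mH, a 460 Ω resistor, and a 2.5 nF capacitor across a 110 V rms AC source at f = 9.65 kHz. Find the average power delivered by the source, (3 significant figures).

307 mW

ω = 2πf = 60630 rad/s
X_L = ωL = 2360 Ω
X_C = 1/(ωC) = 6600 Ω
Net reactance X = X_L − X_C = -4230 Ω
Z = 460 − j4230 Ω
|Z| = √(460² + 4230²) = 4260 Ω
∠Z = arctan(-4230/460) = -83.8°
I = V/|Z| = 25.8 mA
P = VI cos φ = 110 × 0.0258 × cos(-83.8°) = 307 mW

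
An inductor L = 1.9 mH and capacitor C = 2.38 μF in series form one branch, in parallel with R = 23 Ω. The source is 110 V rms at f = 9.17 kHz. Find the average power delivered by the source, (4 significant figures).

ω = 2πf = 57620 rad/s
X_L = ωL = 109.5 Ω
X_C = 1/(ωC) = 7.292 Ω
Branch 1: Z₁ = R = 23.00 Ω
Branch 2 (series LC): Z₂ = j(X_L − X_C) = j102.2 Ω
Parallel: Z = Z₁Z₂/(Z₁+Z₂), |Z| = 22.44 Ω, ∠Z = 12.69°
I = V/|Z| = 4.902 A
P = VI cos φ = 110 × 4.902 × cos(12.69°) = 526.1 W

526.1 W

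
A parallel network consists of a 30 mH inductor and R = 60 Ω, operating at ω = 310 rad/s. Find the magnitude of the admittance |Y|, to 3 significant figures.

109 mS

X_L = ωL = 9.30 Ω
Parallel: admittances add. Y = 1/R + 1/(jωL)
Y = (0.0167 − j0.108) S
|Y| = 0.109 S → |Z| = 1/|Y| = 9.19 Ω, ∠Z = −∠Y = 81.2°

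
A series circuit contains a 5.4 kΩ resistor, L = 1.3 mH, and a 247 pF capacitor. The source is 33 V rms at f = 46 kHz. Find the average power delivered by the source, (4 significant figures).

ω = 2πf = 289000 rad/s
X_L = ωL = 375.7 Ω
X_C = 1/(ωC) = 14010 Ω
Net reactance X = X_L − X_C = -13630 Ω
Z = 5400 − j13630 Ω
|Z| = √(5400² + 13630²) = 14660 Ω
∠Z = arctan(-13630/5400) = -68.39°
I = V/|Z| = 2.251 mA
P = VI cos φ = 33 × 0.002251 × cos(-68.39°) = 27.35 mW

27.35 mW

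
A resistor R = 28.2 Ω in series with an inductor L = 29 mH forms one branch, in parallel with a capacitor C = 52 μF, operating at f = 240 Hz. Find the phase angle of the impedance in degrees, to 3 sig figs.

-80.5°

ω = 2πf = 1508 rad/s
X_L = ωL = 43.7 Ω
X_C = 1/(ωC) = 12.8 Ω
Branch 1 (R+jX_L): Z₁ = 28.2 + j43.7 Ω, |Z₁| = 52.0 Ω
Branch 2 (−jX_C): Z₂ = −j12.8 Ω
Parallel: Z = Z₁Z₂/(Z₁+Z₂), |Z| = 15.8 Ω, ∠Z = -80.5°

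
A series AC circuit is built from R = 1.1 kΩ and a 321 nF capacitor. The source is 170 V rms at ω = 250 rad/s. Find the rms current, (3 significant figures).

X_C = 1/(ωC) = 12500 Ω
Z = 1100 − j12500 Ω
|Z| = √(1100² + 12500²) = 12500 Ω
I = V/|Z| = 170/12500 = 13.6 mA

13.6 mA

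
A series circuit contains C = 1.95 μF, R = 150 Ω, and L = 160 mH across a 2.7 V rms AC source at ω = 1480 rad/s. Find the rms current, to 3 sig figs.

14.5 mA

X_L = ωL = 237 Ω
X_C = 1/(ωC) = 347 Ω
Net reactance X = X_L − X_C = -110 Ω
Z = 150 − j110 Ω
|Z| = √(150² + 110²) = 186 Ω
I = V/|Z| = 2.7/186 = 14.5 mA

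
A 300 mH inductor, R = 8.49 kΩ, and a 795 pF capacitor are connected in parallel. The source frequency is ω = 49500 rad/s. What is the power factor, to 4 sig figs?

0.9729

X_L = ωL = 14850 Ω
X_C = 1/(ωC) = 25410 Ω
Parallel: admittances add. Y = 1/R + 1/(jωL) + jωC
Y = (0.0001178 − j2.799e-05) S
|Y| = 0.0001211 S → |Z| = 1/|Y| = 8260 Ω, ∠Z = −∠Y = 13.37°
cos φ = cos(13.37°) = 0.9729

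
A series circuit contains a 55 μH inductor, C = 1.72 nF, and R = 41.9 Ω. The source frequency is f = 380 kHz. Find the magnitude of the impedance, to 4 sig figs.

ω = 2πf = 2.388e+06 rad/s
X_L = ωL = 131.3 Ω
X_C = 1/(ωC) = 243.5 Ω
Net reactance X = X_L − X_C = -112.2 Ω
Z = 41.90 − j112.2 Ω
|Z| = √(41.90² + 112.2²) = 119.8 Ω

119.8 Ω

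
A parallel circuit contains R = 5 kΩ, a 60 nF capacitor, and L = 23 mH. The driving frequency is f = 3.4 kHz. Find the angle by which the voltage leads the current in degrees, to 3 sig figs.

ω = 2πf = 21360 rad/s
X_L = ωL = 491 Ω
X_C = 1/(ωC) = 780 Ω
Parallel: admittances add. Y = 1/R + 1/(jωL) + jωC
Y = (0.000200 − j0.000753) S
|Y| = 0.000780 S → |Z| = 1/|Y| = 1280 Ω, ∠Z = −∠Y = 75.1°

75.1°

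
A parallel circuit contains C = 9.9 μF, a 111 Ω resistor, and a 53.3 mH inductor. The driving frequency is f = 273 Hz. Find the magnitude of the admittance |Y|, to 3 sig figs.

ω = 2πf = 1715 rad/s
X_L = ωL = 91.4 Ω
X_C = 1/(ωC) = 58.9 Ω
Parallel: admittances add. Y = 1/R + 1/(jωL) + jωC
Y = (0.00901 + j0.00604) S
|Y| = 0.0108 S → |Z| = 1/|Y| = 92.2 Ω, ∠Z = −∠Y = -33.9°

10.8 mS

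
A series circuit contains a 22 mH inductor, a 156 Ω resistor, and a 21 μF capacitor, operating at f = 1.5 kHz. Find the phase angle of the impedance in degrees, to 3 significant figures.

ω = 2πf = 9425 rad/s
X_L = ωL = 207 Ω
X_C = 1/(ωC) = 5.05 Ω
Net reactance X = X_L − X_C = 202 Ω
Z = 156 + j202 Ω
|Z| = √(156² + 202²) = 255 Ω
∠Z = arctan(202/156) = 52.4°

52.4°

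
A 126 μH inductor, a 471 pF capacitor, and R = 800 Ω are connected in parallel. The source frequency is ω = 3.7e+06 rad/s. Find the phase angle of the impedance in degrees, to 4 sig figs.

17.84°

X_L = ωL = 466.2 Ω
X_C = 1/(ωC) = 573.8 Ω
Parallel: admittances add. Y = 1/R + 1/(jωL) + jωC
Y = (0.001250 − j0.0004023) S
|Y| = 0.001313 S → |Z| = 1/|Y| = 761.5 Ω, ∠Z = −∠Y = 17.84°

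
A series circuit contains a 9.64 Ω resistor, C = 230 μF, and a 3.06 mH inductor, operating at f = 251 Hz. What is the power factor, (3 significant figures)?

ω = 2πf = 1577 rad/s
X_L = ωL = 4.83 Ω
X_C = 1/(ωC) = 2.76 Ω
Net reactance X = X_L − X_C = 2.07 Ω
Z = 9.64 + j2.07 Ω
|Z| = √(9.64² + 2.07²) = 9.86 Ω
∠Z = arctan(2.07/9.64) = 12.1°
cos φ = cos(12.1°) = 0.978

0.978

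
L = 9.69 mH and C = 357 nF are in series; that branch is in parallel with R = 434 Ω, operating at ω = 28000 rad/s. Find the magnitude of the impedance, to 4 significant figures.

X_L = ωL = 271.3 Ω
X_C = 1/(ωC) = 100.0 Ω
Branch 1: Z₁ = R = 434.0 Ω
Branch 2 (series LC): Z₂ = j(X_L − X_C) = j171.3 Ω
Parallel: Z = Z₁Z₂/(Z₁+Z₂), |Z| = 159.3 Ω, ∠Z = 68.46°

159.3 Ω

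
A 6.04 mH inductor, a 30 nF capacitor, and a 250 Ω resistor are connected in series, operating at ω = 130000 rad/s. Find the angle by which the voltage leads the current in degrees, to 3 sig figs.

64.7°

X_L = ωL = 785 Ω
X_C = 1/(ωC) = 256 Ω
Net reactance X = X_L − X_C = 529 Ω
Z = 250 + j529 Ω
|Z| = √(250² + 529²) = 585 Ω
∠Z = arctan(529/250) = 64.7°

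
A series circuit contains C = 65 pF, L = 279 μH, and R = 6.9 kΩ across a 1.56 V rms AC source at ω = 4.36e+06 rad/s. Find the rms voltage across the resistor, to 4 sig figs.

X_L = ωL = 1216 Ω
X_C = 1/(ωC) = 3529 Ω
Net reactance X = X_L − X_C = -2312 Ω
Z = 6900 − j2312 Ω
|Z| = √(6900² + 2312²) = 7277 Ω
I = V/|Z| = 214.4 μA
V_R = I·|Z_R| = 0.0002144 × 6900 = 1.479 V

1.479 V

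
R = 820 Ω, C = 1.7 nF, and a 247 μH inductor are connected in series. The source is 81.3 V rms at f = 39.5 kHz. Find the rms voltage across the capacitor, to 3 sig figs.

ω = 2πf = 248200 rad/s
X_L = ωL = 61.3 Ω
X_C = 1/(ωC) = 2370 Ω
Net reactance X = X_L − X_C = -2310 Ω
Z = 820 − j2310 Ω
|Z| = √(820² + 2310²) = 2450 Ω
I = V/|Z| = 33.2 mA
V_C = I·|Z_C| = 0.0332 × 2370 = 78.6 V

78.6 V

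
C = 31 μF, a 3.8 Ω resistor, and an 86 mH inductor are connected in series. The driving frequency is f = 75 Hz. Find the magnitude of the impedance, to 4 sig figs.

ω = 2πf = 471.2 rad/s
X_L = ωL = 40.53 Ω
X_C = 1/(ωC) = 68.45 Ω
Net reactance X = X_L − X_C = -27.93 Ω
Z = 3.800 − j27.93 Ω
|Z| = √(3.800² + 27.93²) = 28.18 Ω

28.18 Ω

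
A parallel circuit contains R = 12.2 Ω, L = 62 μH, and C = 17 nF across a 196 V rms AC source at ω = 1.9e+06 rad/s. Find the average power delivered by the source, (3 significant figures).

X_L = ωL = 118 Ω
X_C = 1/(ωC) = 31.0 Ω
Parallel: admittances add. Y = 1/R + 1/(jωL) + jωC
Y = (0.0820 + j0.0238) S
|Y| = 0.0854 S → |Z| = 1/|Y| = 11.7 Ω, ∠Z = −∠Y = -16.2°
I = V/|Z| = 16.7 A
P = VI cos φ = 196 × 16.7 × cos(-16.2°) = 3.15 kW

3.15 kW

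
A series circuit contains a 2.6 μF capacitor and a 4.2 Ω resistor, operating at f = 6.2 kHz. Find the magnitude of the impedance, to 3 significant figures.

ω = 2πf = 38960 rad/s
X_C = 1/(ωC) = 9.87 Ω
Z = 4.20 − j9.87 Ω
|Z| = √(4.20² + 9.87²) = 10.7 Ω

10.7 Ω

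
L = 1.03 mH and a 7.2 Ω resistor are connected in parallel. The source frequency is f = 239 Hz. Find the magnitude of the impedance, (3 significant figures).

ω = 2πf = 1502 rad/s
X_L = ωL = 1.55 Ω
Parallel: admittances add. Y = 1/R + 1/(jωL)
Y = (0.139 − j0.647) S
|Y| = 0.661 S → |Z| = 1/|Y| = 1.51 Ω, ∠Z = −∠Y = 77.9°

1.51 Ω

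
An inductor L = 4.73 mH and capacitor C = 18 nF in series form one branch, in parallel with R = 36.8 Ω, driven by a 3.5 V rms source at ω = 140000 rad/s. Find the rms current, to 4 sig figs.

96.02 mA

X_L = ωL = 662.2 Ω
X_C = 1/(ωC) = 396.8 Ω
Branch 1: Z₁ = R = 36.80 Ω
Branch 2 (series LC): Z₂ = j(X_L − X_C) = j265.4 Ω
Parallel: Z = Z₁Z₂/(Z₁+Z₂), |Z| = 36.45 Ω, ∠Z = 7.895°
I = V/|Z| = 3.5/36.45 = 96.02 mA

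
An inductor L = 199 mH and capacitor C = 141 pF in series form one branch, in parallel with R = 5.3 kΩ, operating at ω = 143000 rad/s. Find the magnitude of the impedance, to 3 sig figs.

5140 Ω

X_L = ωL = 28500 Ω
X_C = 1/(ωC) = 49600 Ω
Branch 1: Z₁ = R = 5300 Ω
Branch 2 (series LC): Z₂ = j(X_L − X_C) = −j21100 Ω
Parallel: Z = Z₁Z₂/(Z₁+Z₂), |Z| = 5140 Ω, ∠Z = -14.1°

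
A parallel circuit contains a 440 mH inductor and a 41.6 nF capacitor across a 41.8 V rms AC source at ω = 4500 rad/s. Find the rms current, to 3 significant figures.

13.3 mA

X_L = ωL = 1980 Ω
X_C = 1/(ωC) = 5340 Ω
Parallel: admittances add. Y = 1/(jωL) + jωC
Y = (0 − j0.000318) S
|Y| = 0.000318 S → |Z| = 1/|Y| = 3150 Ω, ∠Z = −∠Y = 90.0°
I = V/|Z| = 41.8/3150 = 13.3 mA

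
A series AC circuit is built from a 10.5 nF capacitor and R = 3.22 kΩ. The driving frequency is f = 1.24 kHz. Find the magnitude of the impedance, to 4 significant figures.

12640 Ω

ω = 2πf = 7791 rad/s
X_C = 1/(ωC) = 12220 Ω
Z = 3220 − j12220 Ω
|Z| = √(3220² + 12220²) = 12640 Ω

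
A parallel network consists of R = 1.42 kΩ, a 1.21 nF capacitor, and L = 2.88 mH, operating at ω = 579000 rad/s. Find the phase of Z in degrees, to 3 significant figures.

-8.15°

X_L = ωL = 1670 Ω
X_C = 1/(ωC) = 1430 Ω
Parallel: admittances add. Y = 1/R + 1/(jωL) + jωC
Y = (0.000704 + j0.000101) S
|Y| = 0.000711 S → |Z| = 1/|Y| = 1410 Ω, ∠Z = −∠Y = -8.15°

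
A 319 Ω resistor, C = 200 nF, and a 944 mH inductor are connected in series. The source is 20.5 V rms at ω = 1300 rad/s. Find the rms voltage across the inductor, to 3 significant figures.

X_L = ωL = 1230 Ω
X_C = 1/(ωC) = 3850 Ω
Net reactance X = X_L − X_C = -2620 Ω
Z = 319 − j2620 Ω
|Z| = √(319² + 2620²) = 2640 Ω
I = V/|Z| = 7.77 mA
V_L = I·|Z_L| = 0.00777 × 1230 = 9.54 V

9.54 V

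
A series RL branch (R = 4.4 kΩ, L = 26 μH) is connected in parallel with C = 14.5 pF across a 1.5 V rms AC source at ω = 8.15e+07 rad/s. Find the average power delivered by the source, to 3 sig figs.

X_L = ωL = 2120 Ω
X_C = 1/(ωC) = 846 Ω
Branch 1 (R+jX_L): Z₁ = 4400 + j2120 Ω, |Z₁| = 4880 Ω
Branch 2 (−jX_C): Z₂ = −j846 Ω
Parallel: Z = Z₁Z₂/(Z₁+Z₂), |Z| = 902 Ω, ∠Z = -80.4°
I = V/|Z| = 1.66 mA
P = VI cos φ = 1.5 × 0.00166 × cos(-80.4°) = 415 μW

415 μW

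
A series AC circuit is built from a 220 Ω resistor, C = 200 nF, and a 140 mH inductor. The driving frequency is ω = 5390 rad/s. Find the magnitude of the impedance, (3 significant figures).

280 Ω

X_L = ωL = 755 Ω
X_C = 1/(ωC) = 928 Ω
Net reactance X = X_L − X_C = -173 Ω
Z = 220 − j173 Ω
|Z| = √(220² + 173²) = 280 Ω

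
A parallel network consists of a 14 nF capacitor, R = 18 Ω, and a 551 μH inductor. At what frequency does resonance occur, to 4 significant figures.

ω₀ = 1/√(LC) = 1/√(0.000551 × 1.4e-08) = 360000 rad/s
f₀ = ω₀/(2π) = 57.30 kHz

57.30 kHz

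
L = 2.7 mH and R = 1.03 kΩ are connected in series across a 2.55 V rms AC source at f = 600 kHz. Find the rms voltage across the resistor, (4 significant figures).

0.2567 V

ω = 2πf = 3.77e+06 rad/s
X_L = ωL = 10180 Ω
Z = 1030 + j10180 Ω
|Z| = √(1030² + 10180²) = 10230 Ω
I = V/|Z| = 249.2 μA
V_R = I·|Z_R| = 0.0002492 × 1030 = 0.2567 V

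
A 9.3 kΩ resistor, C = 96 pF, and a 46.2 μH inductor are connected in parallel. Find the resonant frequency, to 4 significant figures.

2.390 MHz

ω₀ = 1/√(LC) = 1/√(4.62e-05 × 9.6e-11) = 1.502e+07 rad/s
f₀ = ω₀/(2π) = 2.390 MHz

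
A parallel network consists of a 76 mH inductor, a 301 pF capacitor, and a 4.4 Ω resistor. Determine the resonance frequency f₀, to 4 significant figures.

33.28 kHz

ω₀ = 1/√(LC) = 1/√(0.076 × 3.01e-10) = 209100 rad/s
f₀ = ω₀/(2π) = 33.28 kHz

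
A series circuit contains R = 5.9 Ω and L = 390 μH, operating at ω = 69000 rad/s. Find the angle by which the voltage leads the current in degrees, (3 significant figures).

X_L = ωL = 26.9 Ω
Z = 5.90 + j26.9 Ω
|Z| = √(5.90² + 26.9²) = 27.5 Ω
∠Z = arctan(26.9/5.90) = 77.6°

77.6°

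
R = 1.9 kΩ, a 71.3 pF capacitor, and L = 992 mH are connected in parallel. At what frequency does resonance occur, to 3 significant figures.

18.9 kHz

ω₀ = 1/√(LC) = 1/√(0.992 × 7.13e-11) = 118900 rad/s
f₀ = ω₀/(2π) = 18.9 kHz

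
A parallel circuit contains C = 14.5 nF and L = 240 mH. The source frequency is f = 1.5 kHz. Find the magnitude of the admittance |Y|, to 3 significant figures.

ω = 2πf = 9425 rad/s
X_L = ωL = 2260 Ω
X_C = 1/(ωC) = 7320 Ω
Parallel: admittances add. Y = 1/(jωL) + jωC
Y = (0 − j0.000305) S
|Y| = 0.000305 S → |Z| = 1/|Y| = 3270 Ω, ∠Z = −∠Y = 90.0°

305 μS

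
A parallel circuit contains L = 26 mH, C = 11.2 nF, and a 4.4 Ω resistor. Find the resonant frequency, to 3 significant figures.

ω₀ = 1/√(LC) = 1/√(0.026 × 1.12e-08) = 58600 rad/s
f₀ = ω₀/(2π) = 9.33 kHz

9.33 kHz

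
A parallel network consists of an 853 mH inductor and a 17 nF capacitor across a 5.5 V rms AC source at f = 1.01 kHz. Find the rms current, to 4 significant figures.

ω = 2πf = 6346 rad/s
X_L = ωL = 5413 Ω
X_C = 1/(ωC) = 9269 Ω
Parallel: admittances add. Y = 1/(jωL) + jωC
Y = (0 − j7.685e-05) S
|Y| = 7.685e-05 S → |Z| = 1/|Y| = 13010 Ω, ∠Z = −∠Y = 90.00°
I = V/|Z| = 5.5/13010 = 422.7 μA

422.7 μA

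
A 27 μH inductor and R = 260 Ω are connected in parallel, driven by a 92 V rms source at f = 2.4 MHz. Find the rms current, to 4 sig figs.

ω = 2πf = 1.508e+07 rad/s
X_L = ωL = 407.2 Ω
Parallel: admittances add. Y = 1/R + 1/(jωL)
Y = (0.003846 − j0.002456) S
|Y| = 0.004563 S → |Z| = 1/|Y| = 219.1 Ω, ∠Z = −∠Y = 32.56°
I = V/|Z| = 92/219.1 = 419.8 mA

419.8 mA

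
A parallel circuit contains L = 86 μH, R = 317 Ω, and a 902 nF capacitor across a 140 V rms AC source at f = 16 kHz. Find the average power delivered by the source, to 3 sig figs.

ω = 2πf = 100500 rad/s
X_L = ωL = 8.65 Ω
X_C = 1/(ωC) = 11.0 Ω
Parallel: admittances add. Y = 1/R + 1/(jωL) + jωC
Y = (0.00315 − j0.0250) S
|Y| = 0.0252 S → |Z| = 1/|Y| = 39.7 Ω, ∠Z = −∠Y = 82.8°
I = V/|Z| = 3.53 A
P = VI cos φ = 140 × 3.53 × cos(82.8°) = 61.8 W

61.8 W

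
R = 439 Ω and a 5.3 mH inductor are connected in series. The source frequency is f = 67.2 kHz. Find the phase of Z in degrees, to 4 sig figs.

ω = 2πf = 422200 rad/s
X_L = ωL = 2238 Ω
Z = 439.0 + j2238 Ω
|Z| = √(439.0² + 2238²) = 2280 Ω
∠Z = arctan(2238/439.0) = 78.90°

78.90°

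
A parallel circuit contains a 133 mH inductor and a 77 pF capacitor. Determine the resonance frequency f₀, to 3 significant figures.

ω₀ = 1/√(LC) = 1/√(0.133 × 7.7e-11) = 312500 rad/s
f₀ = ω₀/(2π) = 49.7 kHz

49.7 kHz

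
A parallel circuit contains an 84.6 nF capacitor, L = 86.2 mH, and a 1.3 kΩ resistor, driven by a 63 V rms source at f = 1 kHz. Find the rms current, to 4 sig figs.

ω = 2πf = 6283 rad/s
X_L = ωL = 541.6 Ω
X_C = 1/(ωC) = 1881 Ω
Parallel: admittances add. Y = 1/R + 1/(jωL) + jωC
Y = (0.0007692 − j0.001315) S
|Y| = 0.001523 S → |Z| = 1/|Y| = 656.5 Ω, ∠Z = −∠Y = 59.67°
I = V/|Z| = 63/656.5 = 95.97 mA

95.97 mA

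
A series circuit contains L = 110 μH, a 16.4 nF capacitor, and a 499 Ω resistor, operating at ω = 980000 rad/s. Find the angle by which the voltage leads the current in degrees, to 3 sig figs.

5.22°

X_L = ωL = 108 Ω
X_C = 1/(ωC) = 62.2 Ω
Net reactance X = X_L − X_C = 45.6 Ω
Z = 499 + j45.6 Ω
|Z| = √(499² + 45.6²) = 501 Ω
∠Z = arctan(45.6/499) = 5.22°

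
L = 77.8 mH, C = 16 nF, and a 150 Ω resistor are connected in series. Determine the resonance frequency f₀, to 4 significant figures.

ω₀ = 1/√(LC) = 1/√(0.0778 × 1.6e-08) = 28340 rad/s
f₀ = ω₀/(2π) = 4.511 kHz

4.511 kHz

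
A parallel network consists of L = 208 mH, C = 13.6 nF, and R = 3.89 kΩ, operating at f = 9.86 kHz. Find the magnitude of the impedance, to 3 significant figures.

ω = 2πf = 61950 rad/s
X_L = ωL = 12900 Ω
X_C = 1/(ωC) = 1190 Ω
Parallel: admittances add. Y = 1/R + 1/(jωL) + jωC
Y = (0.000257 + j0.000765) S
|Y| = 0.000807 S → |Z| = 1/|Y| = 1240 Ω, ∠Z = −∠Y = -71.4°

1240 Ω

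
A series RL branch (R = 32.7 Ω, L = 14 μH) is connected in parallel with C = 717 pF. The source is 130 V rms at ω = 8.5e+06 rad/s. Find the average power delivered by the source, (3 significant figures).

X_L = ωL = 119 Ω
X_C = 1/(ωC) = 164 Ω
Branch 1 (R+jX_L): Z₁ = 32.7 + j119 Ω, |Z₁| = 123 Ω
Branch 2 (−jX_C): Z₂ = −j164 Ω
Parallel: Z = Z₁Z₂/(Z₁+Z₂), |Z| = 364 Ω, ∠Z = 38.7°
I = V/|Z| = 358 mA
P = VI cos φ = 130 × 0.358 × cos(38.7°) = 36.3 W

36.3 W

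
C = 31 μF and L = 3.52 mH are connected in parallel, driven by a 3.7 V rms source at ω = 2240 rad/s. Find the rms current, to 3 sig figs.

212 mA

X_L = ωL = 7.88 Ω
X_C = 1/(ωC) = 14.4 Ω
Parallel: admittances add. Y = 1/(jωL) + jωC
Y = (0 − j0.0574) S
|Y| = 0.0574 S → |Z| = 1/|Y| = 17.4 Ω, ∠Z = −∠Y = 90.0°
I = V/|Z| = 3.7/17.4 = 212 mA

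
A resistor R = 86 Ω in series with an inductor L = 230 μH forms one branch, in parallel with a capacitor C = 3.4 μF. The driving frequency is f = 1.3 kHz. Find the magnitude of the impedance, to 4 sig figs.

33.48 Ω

ω = 2πf = 8168 rad/s
X_L = ωL = 1.879 Ω
X_C = 1/(ωC) = 36.01 Ω
Branch 1 (R+jX_L): Z₁ = 86.00 + j1.879 Ω, |Z₁| = 86.02 Ω
Branch 2 (−jX_C): Z₂ = −j36.01 Ω
Parallel: Z = Z₁Z₂/(Z₁+Z₂), |Z| = 33.48 Ω, ∠Z = -67.10°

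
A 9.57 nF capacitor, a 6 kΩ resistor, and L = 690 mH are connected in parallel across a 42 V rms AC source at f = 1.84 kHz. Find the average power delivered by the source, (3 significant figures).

ω = 2πf = 11560 rad/s
X_L = ωL = 7980 Ω
X_C = 1/(ωC) = 9040 Ω
Parallel: admittances add. Y = 1/R + 1/(jωL) + jωC
Y = (0.000167 − j1.47e-05) S
|Y| = 0.000167 S → |Z| = 1/|Y| = 5980 Ω, ∠Z = −∠Y = 5.05°
I = V/|Z| = 7.03 mA
P = VI cos φ = 42 × 0.00703 × cos(5.05°) = 294 mW

294 mW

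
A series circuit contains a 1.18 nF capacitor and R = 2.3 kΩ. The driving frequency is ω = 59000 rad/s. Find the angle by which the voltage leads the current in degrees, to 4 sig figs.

X_C = 1/(ωC) = 14360 Ω
Z = 2300 − j14360 Ω
|Z| = √(2300² + 14360²) = 14550 Ω
∠Z = arctan(-14360/2300) = -80.90°

-80.90°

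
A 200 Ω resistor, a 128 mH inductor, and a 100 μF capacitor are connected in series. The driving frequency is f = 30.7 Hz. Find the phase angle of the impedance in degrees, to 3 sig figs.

-7.73°

ω = 2πf = 192.9 rad/s
X_L = ωL = 24.7 Ω
X_C = 1/(ωC) = 51.8 Ω
Net reactance X = X_L − X_C = -27.2 Ω
Z = 200 − j27.2 Ω
|Z| = √(200² + 27.2²) = 202 Ω
∠Z = arctan(-27.2/200) = -7.73°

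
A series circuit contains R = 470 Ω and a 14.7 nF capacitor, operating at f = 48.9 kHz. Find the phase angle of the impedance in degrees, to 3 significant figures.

-25.2°

ω = 2πf = 307200 rad/s
X_C = 1/(ωC) = 221 Ω
Z = 470 − j221 Ω
|Z| = √(470² + 221²) = 520 Ω
∠Z = arctan(-221/470) = -25.2°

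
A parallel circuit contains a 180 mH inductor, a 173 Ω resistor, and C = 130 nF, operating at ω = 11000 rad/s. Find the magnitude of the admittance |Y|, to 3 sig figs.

5.85 mS

X_L = ωL = 1980 Ω
X_C = 1/(ωC) = 699 Ω
Parallel: admittances add. Y = 1/R + 1/(jωL) + jωC
Y = (0.00578 + j0.000925) S
|Y| = 0.00585 S → |Z| = 1/|Y| = 171 Ω, ∠Z = −∠Y = -9.09°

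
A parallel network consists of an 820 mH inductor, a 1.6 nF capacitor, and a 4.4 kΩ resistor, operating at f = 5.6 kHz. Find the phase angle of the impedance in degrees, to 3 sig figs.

-5.44°

ω = 2πf = 35190 rad/s
X_L = ωL = 28900 Ω
X_C = 1/(ωC) = 17800 Ω
Parallel: admittances add. Y = 1/R + 1/(jωL) + jωC
Y = (0.000227 + j2.16e-05) S
|Y| = 0.000228 S → |Z| = 1/|Y| = 4380 Ω, ∠Z = −∠Y = -5.44°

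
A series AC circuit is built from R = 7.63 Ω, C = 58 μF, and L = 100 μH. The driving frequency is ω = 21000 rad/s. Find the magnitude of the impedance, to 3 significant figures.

7.74 Ω

X_L = ωL = 2.10 Ω
X_C = 1/(ωC) = 0.821 Ω
Net reactance X = X_L − X_C = 1.28 Ω
Z = 7.63 + j1.28 Ω
|Z| = √(7.63² + 1.28²) = 7.74 Ω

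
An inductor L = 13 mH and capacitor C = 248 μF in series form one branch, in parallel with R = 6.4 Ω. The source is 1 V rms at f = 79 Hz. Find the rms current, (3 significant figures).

619 mA

ω = 2πf = 496.4 rad/s
X_L = ωL = 6.45 Ω
X_C = 1/(ωC) = 8.12 Ω
Branch 1: Z₁ = R = 6.40 Ω
Branch 2 (series LC): Z₂ = j(X_L − X_C) = −j1.67 Ω
Parallel: Z = Z₁Z₂/(Z₁+Z₂), |Z| = 1.62 Ω, ∠Z = -75.4°
I = V/|Z| = 1/1.62 = 619 mA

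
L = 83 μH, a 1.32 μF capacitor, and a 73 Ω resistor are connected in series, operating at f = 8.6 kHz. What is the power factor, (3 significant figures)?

ω = 2πf = 54040 rad/s
X_L = ωL = 4.48 Ω
X_C = 1/(ωC) = 14.0 Ω
Net reactance X = X_L − X_C = -9.54 Ω
Z = 73.0 − j9.54 Ω
|Z| = √(73.0² + 9.54²) = 73.6 Ω
∠Z = arctan(-9.54/73.0) = -7.44°
cos φ = cos(-7.44°) = 0.992

0.992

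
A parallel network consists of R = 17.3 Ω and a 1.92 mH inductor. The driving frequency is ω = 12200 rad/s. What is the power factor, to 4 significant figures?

0.8044

X_L = ωL = 23.42 Ω
Parallel: admittances add. Y = 1/R + 1/(jωL)
Y = (0.05780 − j0.04269) S
|Y| = 0.07186 S → |Z| = 1/|Y| = 13.92 Ω, ∠Z = −∠Y = 36.45°
cos φ = cos(36.45°) = 0.8044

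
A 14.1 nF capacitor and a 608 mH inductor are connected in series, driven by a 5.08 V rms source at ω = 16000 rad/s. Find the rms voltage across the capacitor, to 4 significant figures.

X_L = ωL = 9728 Ω
X_C = 1/(ωC) = 4433 Ω
Net reactance X = X_L − X_C = 5295 Ω
Z = j5295 Ω
|Z| = √(0² + 5295²) = 5295 Ω
I = V/|Z| = 959.3 μA
V_C = I·|Z_C| = 0.0009593 × 4433 = 4.252 V

4.252 V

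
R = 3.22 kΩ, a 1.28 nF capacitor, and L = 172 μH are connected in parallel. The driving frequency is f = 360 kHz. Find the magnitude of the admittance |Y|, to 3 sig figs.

449 μS

ω = 2πf = 2.262e+06 rad/s
X_L = ωL = 389 Ω
X_C = 1/(ωC) = 345 Ω
Parallel: admittances add. Y = 1/R + 1/(jωL) + jωC
Y = (0.000311 + j0.000325) S
|Y| = 0.000449 S → |Z| = 1/|Y| = 2220 Ω, ∠Z = −∠Y = -46.3°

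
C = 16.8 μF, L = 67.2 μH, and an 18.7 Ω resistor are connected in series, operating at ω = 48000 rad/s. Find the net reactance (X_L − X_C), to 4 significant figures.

X_L = ωL = 3.226 Ω
X_C = 1/(ωC) = 1.240 Ω
X = 3.226 − 1.240 = 1.986 Ω

1.986 Ω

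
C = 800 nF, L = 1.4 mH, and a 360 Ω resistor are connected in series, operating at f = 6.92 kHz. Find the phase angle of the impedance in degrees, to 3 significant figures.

ω = 2πf = 43480 rad/s
X_L = ωL = 60.9 Ω
X_C = 1/(ωC) = 28.7 Ω
Net reactance X = X_L − X_C = 32.1 Ω
Z = 360 + j32.1 Ω
|Z| = √(360² + 32.1²) = 361 Ω
∠Z = arctan(32.1/360) = 5.10°

5.10°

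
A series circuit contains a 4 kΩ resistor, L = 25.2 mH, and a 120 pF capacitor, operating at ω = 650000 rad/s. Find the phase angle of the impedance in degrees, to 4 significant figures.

X_L = ωL = 16380 Ω
X_C = 1/(ωC) = 12820 Ω
Net reactance X = X_L − X_C = 3559 Ω
Z = 4000 + j3559 Ω
|Z| = √(4000² + 3559²) = 5354 Ω
∠Z = arctan(3559/4000) = 41.66°

41.66°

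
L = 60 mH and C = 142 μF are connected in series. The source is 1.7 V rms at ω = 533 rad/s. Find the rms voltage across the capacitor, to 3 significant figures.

X_L = ωL = 32.0 Ω
X_C = 1/(ωC) = 13.2 Ω
Net reactance X = X_L − X_C = 18.8 Ω
Z = j18.8 Ω
|Z| = √(0² + 18.8²) = 18.8 Ω
I = V/|Z| = 90.6 mA
V_C = I·|Z_C| = 0.0906 × 13.2 = 1.20 V

1.20 V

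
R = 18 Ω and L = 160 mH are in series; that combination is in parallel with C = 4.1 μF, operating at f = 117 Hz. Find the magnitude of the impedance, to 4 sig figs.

183.7 Ω

ω = 2πf = 735.1 rad/s
X_L = ωL = 117.6 Ω
X_C = 1/(ωC) = 331.8 Ω
Branch 1 (R+jX_L): Z₁ = 18.00 + j117.6 Ω, |Z₁| = 119.0 Ω
Branch 2 (−jX_C): Z₂ = −j331.8 Ω
Parallel: Z = Z₁Z₂/(Z₁+Z₂), |Z| = 183.7 Ω, ∠Z = 76.49°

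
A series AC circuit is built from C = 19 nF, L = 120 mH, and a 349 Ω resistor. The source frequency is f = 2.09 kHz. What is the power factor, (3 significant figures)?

ω = 2πf = 13130 rad/s
X_L = ωL = 1580 Ω
X_C = 1/(ωC) = 4010 Ω
Net reactance X = X_L − X_C = -2430 Ω
Z = 349 − j2430 Ω
|Z| = √(349² + 2430²) = 2460 Ω
∠Z = arctan(-2430/349) = -81.8°
cos φ = cos(-81.8°) = 0.142

0.142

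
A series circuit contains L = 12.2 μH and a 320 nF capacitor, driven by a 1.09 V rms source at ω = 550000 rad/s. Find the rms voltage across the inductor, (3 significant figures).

7.11 V

X_L = ωL = 6.71 Ω
X_C = 1/(ωC) = 5.68 Ω
Net reactance X = X_L − X_C = 1.03 Ω
Z = j1.03 Ω
|Z| = √(0² + 1.03²) = 1.03 Ω
I = V/|Z| = 1.06 A
V_L = I·|Z_L| = 1.06 × 6.71 = 7.11 V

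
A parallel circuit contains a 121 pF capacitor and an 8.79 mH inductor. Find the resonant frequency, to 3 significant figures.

ω₀ = 1/√(LC) = 1/√(0.00879 × 1.21e-10) = 969600 rad/s
f₀ = ω₀/(2π) = 154 kHz

154 kHz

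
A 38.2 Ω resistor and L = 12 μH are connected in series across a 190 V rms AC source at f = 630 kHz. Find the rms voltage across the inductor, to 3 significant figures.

ω = 2πf = 3.958e+06 rad/s
X_L = ωL = 47.5 Ω
Z = 38.2 + j47.5 Ω
|Z| = √(38.2² + 47.5²) = 61.0 Ω
I = V/|Z| = 3.12 A
V_L = I·|Z_L| = 3.12 × 47.5 = 148 V

148 V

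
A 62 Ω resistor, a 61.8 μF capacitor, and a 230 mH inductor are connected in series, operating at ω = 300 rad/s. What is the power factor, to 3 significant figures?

0.972

X_L = ωL = 69.0 Ω
X_C = 1/(ωC) = 53.9 Ω
Net reactance X = X_L − X_C = 15.1 Ω
Z = 62.0 + j15.1 Ω
|Z| = √(62.0² + 15.1²) = 63.8 Ω
∠Z = arctan(15.1/62.0) = 13.7°
cos φ = cos(13.7°) = 0.972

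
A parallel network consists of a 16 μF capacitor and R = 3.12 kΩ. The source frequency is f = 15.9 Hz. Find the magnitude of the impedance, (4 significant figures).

613.4 Ω

ω = 2πf = 99.90 rad/s
X_C = 1/(ωC) = 625.6 Ω
Parallel: admittances add. Y = 1/R + jωC
Y = (0.0003205 + j0.001598) S
|Y| = 0.001630 S → |Z| = 1/|Y| = 613.4 Ω, ∠Z = −∠Y = -78.66°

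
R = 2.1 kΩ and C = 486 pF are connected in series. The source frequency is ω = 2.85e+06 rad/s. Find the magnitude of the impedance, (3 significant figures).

2220 Ω

X_C = 1/(ωC) = 722 Ω
Z = 2100 − j722 Ω
|Z| = √(2100² + 722²) = 2220 Ω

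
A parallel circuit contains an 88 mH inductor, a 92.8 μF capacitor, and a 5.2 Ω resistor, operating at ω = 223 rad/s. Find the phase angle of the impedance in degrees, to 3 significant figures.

8.94°

X_L = ωL = 19.6 Ω
X_C = 1/(ωC) = 48.3 Ω
Parallel: admittances add. Y = 1/R + 1/(jωL) + jωC
Y = (0.192 − j0.0303) S
|Y| = 0.195 S → |Z| = 1/|Y| = 5.14 Ω, ∠Z = −∠Y = 8.94°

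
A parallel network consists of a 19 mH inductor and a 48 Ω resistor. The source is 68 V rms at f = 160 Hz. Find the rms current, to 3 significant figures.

ω = 2πf = 1005 rad/s
X_L = ωL = 19.1 Ω
Parallel: admittances add. Y = 1/R + 1/(jωL)
Y = (0.0208 − j0.0524) S
|Y| = 0.0563 S → |Z| = 1/|Y| = 17.7 Ω, ∠Z = −∠Y = 68.3°
I = V/|Z| = 68/17.7 = 3.83 A

3.83 A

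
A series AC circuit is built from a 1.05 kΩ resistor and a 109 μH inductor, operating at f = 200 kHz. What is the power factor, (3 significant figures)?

0.992

ω = 2πf = 1.257e+06 rad/s
X_L = ωL = 137 Ω
Z = 1050 + j137 Ω
|Z| = √(1050² + 137²) = 1060 Ω
∠Z = arctan(137/1050) = 7.43°
cos φ = cos(7.43°) = 0.992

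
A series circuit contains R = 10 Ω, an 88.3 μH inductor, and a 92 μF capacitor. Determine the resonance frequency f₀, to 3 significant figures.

1.77 kHz

ω₀ = 1/√(LC) = 1/√(8.83e-05 × 9.2e-05) = 11090 rad/s
f₀ = ω₀/(2π) = 1.77 kHz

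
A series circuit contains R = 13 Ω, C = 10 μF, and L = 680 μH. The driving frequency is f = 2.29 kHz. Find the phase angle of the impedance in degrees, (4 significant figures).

ω = 2πf = 14390 rad/s
X_L = ωL = 9.784 Ω
X_C = 1/(ωC) = 6.950 Ω
Net reactance X = X_L − X_C = 2.834 Ω
Z = 13.00 + j2.834 Ω
|Z| = √(13.00² + 2.834²) = 13.31 Ω
∠Z = arctan(2.834/13.00) = 12.30°

12.30°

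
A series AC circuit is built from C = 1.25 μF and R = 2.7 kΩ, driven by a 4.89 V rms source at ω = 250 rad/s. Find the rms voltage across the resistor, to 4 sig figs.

3.153 V

X_C = 1/(ωC) = 3200 Ω
Z = 2700 − j3200 Ω
|Z| = √(2700² + 3200²) = 4187 Ω
I = V/|Z| = 1.168 mA
V_R = I·|Z_R| = 0.001168 × 2700 = 3.153 V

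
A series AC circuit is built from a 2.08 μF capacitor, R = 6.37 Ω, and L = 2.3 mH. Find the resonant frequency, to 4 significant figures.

2.301 kHz

ω₀ = 1/√(LC) = 1/√(0.0023 × 2.08e-06) = 14460 rad/s
f₀ = ω₀/(2π) = 2.301 kHz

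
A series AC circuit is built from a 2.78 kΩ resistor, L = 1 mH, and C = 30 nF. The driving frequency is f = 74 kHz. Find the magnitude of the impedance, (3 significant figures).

ω = 2πf = 465000 rad/s
X_L = ωL = 465 Ω
X_C = 1/(ωC) = 71.7 Ω
Net reactance X = X_L − X_C = 393 Ω
Z = 2780 + j393 Ω
|Z| = √(2780² + 393²) = 2810 Ω

2810 Ω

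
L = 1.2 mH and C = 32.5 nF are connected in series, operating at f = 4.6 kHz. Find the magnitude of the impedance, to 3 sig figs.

ω = 2πf = 28900 rad/s
X_L = ωL = 34.7 Ω
X_C = 1/(ωC) = 1060 Ω
Net reactance X = X_L − X_C = -1030 Ω
Z = − j1030 Ω
|Z| = √(0² + 1030²) = 1030 Ω

1030 Ω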